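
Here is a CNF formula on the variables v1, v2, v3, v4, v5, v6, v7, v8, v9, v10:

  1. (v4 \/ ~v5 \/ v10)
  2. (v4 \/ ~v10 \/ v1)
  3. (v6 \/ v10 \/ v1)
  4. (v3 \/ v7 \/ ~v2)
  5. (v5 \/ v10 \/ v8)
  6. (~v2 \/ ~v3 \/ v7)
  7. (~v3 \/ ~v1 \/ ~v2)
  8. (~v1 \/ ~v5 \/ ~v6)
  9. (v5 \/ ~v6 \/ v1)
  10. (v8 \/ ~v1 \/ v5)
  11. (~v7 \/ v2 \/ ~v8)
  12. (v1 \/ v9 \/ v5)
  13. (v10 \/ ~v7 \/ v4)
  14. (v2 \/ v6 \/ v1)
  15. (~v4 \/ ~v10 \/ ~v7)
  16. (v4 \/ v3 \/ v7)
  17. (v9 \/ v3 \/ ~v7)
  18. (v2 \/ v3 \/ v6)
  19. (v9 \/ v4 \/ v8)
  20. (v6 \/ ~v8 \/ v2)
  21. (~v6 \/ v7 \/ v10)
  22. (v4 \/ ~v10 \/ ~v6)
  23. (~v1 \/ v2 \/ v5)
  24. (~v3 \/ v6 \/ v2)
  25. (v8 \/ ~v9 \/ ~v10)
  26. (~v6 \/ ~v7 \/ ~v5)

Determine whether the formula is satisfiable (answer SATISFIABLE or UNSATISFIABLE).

SATISFIABLE

Set v1 = False and propagate.
Set v2 = False and propagate.
  then v6 is forced to True.
  then v5 is forced to True.
  then v7 is forced to False.
  then v10 is forced to True.
  then v4 is forced to True.
For the remaining variables, v3 = False, v8 = False, v9 = False works.
Every clause has at least one true literal under this assignment.
So v1=0, v2=0, v3=0, v4=1, v5=1, v6=1, v7=0, v8=0, v9=0, v10=1 is a satisfying assignment.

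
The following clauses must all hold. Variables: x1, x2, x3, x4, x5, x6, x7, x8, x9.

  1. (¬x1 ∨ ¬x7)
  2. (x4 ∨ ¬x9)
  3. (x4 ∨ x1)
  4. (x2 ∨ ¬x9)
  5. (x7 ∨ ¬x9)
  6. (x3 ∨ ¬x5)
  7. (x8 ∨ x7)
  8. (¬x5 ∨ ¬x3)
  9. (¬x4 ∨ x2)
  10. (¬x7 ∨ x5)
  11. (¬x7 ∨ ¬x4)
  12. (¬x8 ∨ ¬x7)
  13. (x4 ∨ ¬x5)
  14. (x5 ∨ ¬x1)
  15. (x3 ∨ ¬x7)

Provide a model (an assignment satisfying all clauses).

x1=F  x2=T  x3=F  x4=T  x5=F  x6=F  x7=F  x8=T  x9=F

Check each clause:
  1. (¬x7 ∨ ¬x1) — ¬x7 is true.
  2. (¬x9 ∨ x4) — x4 is true.
  3. (x4 ∨ x1) — x4 is true.
  4. (¬x9 ∨ x2) — x2 is true.
  5. (x7 ∨ ¬x9) — ¬x9 is true.
  6. (x3 ∨ ¬x5) — ¬x5 is true.
  7. (x7 ∨ x8) — x8 is true.
  8. (¬x3 ∨ ¬x5) — ¬x5 is true.
  9. (x2 ∨ ¬x4) — x2 is true.
  10. (¬x7 ∨ x5) — ¬x7 is true.
  11. (¬x4 ∨ ¬x7) — ¬x7 is true.
  12. (¬x7 ∨ ¬x8) — ¬x7 is true.
  13. (¬x5 ∨ x4) — ¬x5 is true.
  14. (x5 ∨ ¬x1) — ¬x1 is true.
  15. (x3 ∨ ¬x7) — ¬x7 is true.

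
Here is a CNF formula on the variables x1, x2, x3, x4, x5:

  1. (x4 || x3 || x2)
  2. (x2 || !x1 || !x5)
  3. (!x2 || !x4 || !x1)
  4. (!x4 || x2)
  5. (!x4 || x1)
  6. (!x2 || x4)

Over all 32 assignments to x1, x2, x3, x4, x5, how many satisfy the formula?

Satisfying assignments:
  x1=F x2=F x3=T x4=F x5=F
  x1=F x2=F x3=T x4=F x5=T
  x1=T x2=F x3=T x4=F x5=F
Count: 3.

3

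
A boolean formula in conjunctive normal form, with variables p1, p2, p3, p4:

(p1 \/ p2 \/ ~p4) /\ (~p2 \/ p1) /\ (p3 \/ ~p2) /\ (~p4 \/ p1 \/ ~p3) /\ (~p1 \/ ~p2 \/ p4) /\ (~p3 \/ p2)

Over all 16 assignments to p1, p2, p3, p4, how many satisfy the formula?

The models are:
  p1=F p2=F p3=F p4=F
  p1=T p2=F p3=F p4=F
  p1=T p2=F p3=F p4=T
  p1=T p2=T p3=T p4=T
That's 4 in total.

4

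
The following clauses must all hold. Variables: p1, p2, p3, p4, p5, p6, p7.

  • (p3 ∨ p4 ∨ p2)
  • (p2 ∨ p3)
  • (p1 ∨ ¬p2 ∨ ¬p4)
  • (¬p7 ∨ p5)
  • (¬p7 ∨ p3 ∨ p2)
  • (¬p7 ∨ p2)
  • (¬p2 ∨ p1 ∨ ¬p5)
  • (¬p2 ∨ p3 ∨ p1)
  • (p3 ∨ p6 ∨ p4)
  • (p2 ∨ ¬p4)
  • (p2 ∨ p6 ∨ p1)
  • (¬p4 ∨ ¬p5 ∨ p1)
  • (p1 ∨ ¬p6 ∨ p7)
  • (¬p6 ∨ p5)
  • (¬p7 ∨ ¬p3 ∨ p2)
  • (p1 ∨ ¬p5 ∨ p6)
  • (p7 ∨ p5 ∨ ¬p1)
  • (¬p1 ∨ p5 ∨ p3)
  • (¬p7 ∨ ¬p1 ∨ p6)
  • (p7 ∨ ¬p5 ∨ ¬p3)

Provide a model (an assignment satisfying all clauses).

p1 = True, p2 = True, p3 = True, p4 = True, p5 = True, p6 = True, p7 = True

Check each clause:
  1. (p3 ∨ p2 ∨ p4) — p2 is true.
  2. (p2 ∨ p3) — p2 is true.
  3. (¬p2 ∨ p1 ∨ ¬p4) — p1 is true.
  4. (¬p7 ∨ p5) — p5 is true.
  5. (¬p7 ∨ p3 ∨ p2) — p2 is true.
  6. (¬p7 ∨ p2) — p2 is true.
  7. (¬p5 ∨ ¬p2 ∨ p1) — p1 is true.
  8. (¬p2 ∨ p3 ∨ p1) — p1 is true.
  9. (p4 ∨ p3 ∨ p6) — p3 is true.
  10. (p2 ∨ ¬p4) — p2 is true.
  11. (p1 ∨ p6 ∨ p2) — p1 is true.
  12. (p1 ∨ ¬p5 ∨ ¬p4) — p1 is true.
  13. (p1 ∨ p7 ∨ ¬p6) — p1 is true.
  14. (¬p6 ∨ p5) — p5 is true.
  15. (¬p3 ∨ p2 ∨ ¬p7) — p2 is true.
  16. (p6 ∨ p1 ∨ ¬p5) — p1 is true.
  17. (¬p1 ∨ p5 ∨ p7) — p5 is true.
  18. (p5 ∨ ¬p1 ∨ p3) — p3 is true.
  19. (¬p7 ∨ ¬p1 ∨ p6) — p6 is true.
  20. (¬p5 ∨ p7 ∨ ¬p3) — p7 is true.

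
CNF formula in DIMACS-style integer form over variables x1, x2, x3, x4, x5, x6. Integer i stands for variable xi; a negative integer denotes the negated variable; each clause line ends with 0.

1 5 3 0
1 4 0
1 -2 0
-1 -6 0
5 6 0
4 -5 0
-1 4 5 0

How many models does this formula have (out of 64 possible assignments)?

9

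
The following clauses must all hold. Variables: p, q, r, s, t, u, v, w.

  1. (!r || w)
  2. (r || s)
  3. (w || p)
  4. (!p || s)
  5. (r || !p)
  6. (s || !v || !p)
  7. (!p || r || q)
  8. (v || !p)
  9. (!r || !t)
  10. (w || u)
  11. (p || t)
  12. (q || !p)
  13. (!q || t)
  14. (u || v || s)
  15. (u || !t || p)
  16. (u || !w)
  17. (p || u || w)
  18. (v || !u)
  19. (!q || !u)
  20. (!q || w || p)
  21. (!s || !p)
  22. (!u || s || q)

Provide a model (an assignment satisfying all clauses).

p = False  q = False  r = False  s = True  t = True  u = True  v = True  w = True

Try p = False.
  then w is forced to True.
  then t is forced to True.
  then r is forced to False.
  then s is forced to True.
  then u is forced to True.
  then v is forced to True.
  then q is forced to False.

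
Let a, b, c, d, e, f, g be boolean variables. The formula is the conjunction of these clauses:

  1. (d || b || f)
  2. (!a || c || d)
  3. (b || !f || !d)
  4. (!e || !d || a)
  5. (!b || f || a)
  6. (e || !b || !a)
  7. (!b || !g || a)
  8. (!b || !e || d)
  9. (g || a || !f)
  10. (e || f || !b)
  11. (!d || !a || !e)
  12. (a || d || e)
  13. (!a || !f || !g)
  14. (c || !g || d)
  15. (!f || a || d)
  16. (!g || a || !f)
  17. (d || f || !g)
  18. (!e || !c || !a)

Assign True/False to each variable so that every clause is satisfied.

a=F, b=F, c=T, d=T, e=F, f=F, g=T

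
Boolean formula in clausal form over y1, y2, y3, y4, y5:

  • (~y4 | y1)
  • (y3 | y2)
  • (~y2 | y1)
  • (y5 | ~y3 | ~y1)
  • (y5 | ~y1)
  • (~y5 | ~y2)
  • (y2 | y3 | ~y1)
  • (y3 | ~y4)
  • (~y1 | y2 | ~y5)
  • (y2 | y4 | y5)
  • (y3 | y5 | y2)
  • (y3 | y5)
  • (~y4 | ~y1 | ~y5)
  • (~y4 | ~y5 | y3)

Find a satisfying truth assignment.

Branch on y1: take y1 = False.
  then y4 is forced to False.
  then y2 is forced to False.
  then y3 is forced to True.
  then y5 is forced to True.

y1=F, y2=F, y3=T, y4=F, y5=T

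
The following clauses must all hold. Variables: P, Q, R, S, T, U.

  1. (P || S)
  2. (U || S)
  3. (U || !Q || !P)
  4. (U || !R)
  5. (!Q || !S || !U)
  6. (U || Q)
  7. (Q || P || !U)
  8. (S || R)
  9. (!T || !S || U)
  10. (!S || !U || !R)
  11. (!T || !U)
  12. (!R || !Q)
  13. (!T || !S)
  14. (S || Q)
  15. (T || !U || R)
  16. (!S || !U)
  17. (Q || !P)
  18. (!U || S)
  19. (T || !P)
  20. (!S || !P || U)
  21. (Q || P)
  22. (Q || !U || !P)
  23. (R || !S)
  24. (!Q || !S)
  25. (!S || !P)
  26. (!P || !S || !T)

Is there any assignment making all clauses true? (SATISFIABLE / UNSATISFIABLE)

S = True:
  propagation gives T=False, U=False, R=False; an empty clause results — contradiction.
S = False:
  propagation gives P=True, U=True; an empty clause results — contradiction.
Every branch closes, so no satisfying assignment exists.

UNSATISFIABLE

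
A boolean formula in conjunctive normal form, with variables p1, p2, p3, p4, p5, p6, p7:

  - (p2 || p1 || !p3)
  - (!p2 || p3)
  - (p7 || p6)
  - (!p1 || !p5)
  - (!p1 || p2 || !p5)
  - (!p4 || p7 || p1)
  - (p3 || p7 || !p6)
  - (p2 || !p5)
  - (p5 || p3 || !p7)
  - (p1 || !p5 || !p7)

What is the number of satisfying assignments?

Split on p1, then p5.
  p1=1, p5=1: a clause becomes empty — 0.
  p1=1, p5=0: p2, p4 free; 3 ways for (p3,p6,p7) × 2^2 = 12.
  p1=0, p5=1: remaining (p2,p3,p4,p6,p7) ∈ {(1,1,0,1,0)} — 1.
  p1=0, p5=0: 5 of the 32 assignments to (p2,p3,p4,p6,p7) work.
Total: 0 + 12 + 1 + 5 = 18.

18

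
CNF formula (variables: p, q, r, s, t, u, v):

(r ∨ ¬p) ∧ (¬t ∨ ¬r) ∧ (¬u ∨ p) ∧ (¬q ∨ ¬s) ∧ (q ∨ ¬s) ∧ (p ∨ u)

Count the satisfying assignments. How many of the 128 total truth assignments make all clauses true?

8

Case analysis on p and q:
  p=1, q=1: remaining (r,s,t,u,v) ∈ {(1,0,0,0,0); (1,0,0,0,1); (1,0,0,1,0); (1,0,0,1,1)} — 4.
  p=1, q=0: remaining (r,s,t,u,v) ∈ {(1,0,0,0,0); (1,0,0,0,1); (1,0,0,1,0); (1,0,0,1,1)} — 4.
  p=0, q=1: a clause becomes empty — 0.
  p=0, q=0: a clause becomes empty — 0.
Total: 4 + 4 + 0 + 0 = 8.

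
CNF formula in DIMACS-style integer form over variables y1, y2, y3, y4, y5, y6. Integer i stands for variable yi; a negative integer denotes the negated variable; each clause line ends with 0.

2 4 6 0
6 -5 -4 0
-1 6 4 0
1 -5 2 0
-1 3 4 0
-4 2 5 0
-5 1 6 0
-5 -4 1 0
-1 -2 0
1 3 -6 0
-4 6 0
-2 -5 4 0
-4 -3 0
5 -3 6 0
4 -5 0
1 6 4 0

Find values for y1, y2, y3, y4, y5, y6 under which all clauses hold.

y1 = True, y2 = False, y3 = False, y4 = True, y5 = True, y6 = True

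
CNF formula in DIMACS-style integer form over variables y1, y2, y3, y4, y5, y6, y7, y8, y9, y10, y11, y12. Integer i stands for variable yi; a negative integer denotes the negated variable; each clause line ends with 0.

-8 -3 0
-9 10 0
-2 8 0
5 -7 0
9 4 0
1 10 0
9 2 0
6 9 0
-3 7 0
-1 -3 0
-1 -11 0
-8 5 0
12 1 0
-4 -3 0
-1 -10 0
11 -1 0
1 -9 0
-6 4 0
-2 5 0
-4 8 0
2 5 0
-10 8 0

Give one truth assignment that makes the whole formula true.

y1=F, y2=T, y3=F, y4=T, y5=T, y6=T, y7=F, y8=T, y9=F, y10=T, y11=T, y12=T

Pure literal: y3 appears only negated; assign y3 = False.
y5 occurs only positively in the remaining clauses — set y5 = True.
Branch on y1: take y1 = False.
  then y10 is forced to True.
  then y12 is forced to True.
  then y9 is forced to False.
  then y4 is forced to True.
  then y2 is forced to True.
  then y8 is forced to True.
  then y6 is forced to True.
y7, y11 are now unconstrained; take y7 = False, y11 = True.
Every clause has at least one true literal under this assignment.
Check each clause:
  1. (~y8 | ~y3) — ~y3 is true.
  2. (~y9 | y10) — y10 is true.
  3. (~y2 | y8) — y8 is true.
  4. (y5 | ~y7) — ~y7 is true.
  5. (y9 | y4) — y4 is true.
  6. (y10 | y1) — y10 is true.
  7. (y2 | y9) — y2 is true.
  8. (y6 | y9) — y6 is true.
  9. (y7 | ~y3) — ~y3 is true.
  10. (~y1 | ~y3) — ~y3 is true.
  11. (~y11 | ~y1) — ~y1 is true.
  12. (y5 | ~y8) — y5 is true.
  13. (y12 | y1) — y12 is true.
  14. (~y4 | ~y3) — ~y3 is true.
  15. (~y10 | ~y1) — ~y1 is true.
  16. (~y1 | y11) — y11 is true.
  17. (~y9 | y1) — ~y9 is true.
  18. (y4 | ~y6) — y4 is true.
  19. (y5 | ~y2) — y5 is true.
  20. (~y4 | y8) — y8 is true.
  21. (y2 | y5) — y2 is true.
  22. (y8 | ~y10) — y8 is true.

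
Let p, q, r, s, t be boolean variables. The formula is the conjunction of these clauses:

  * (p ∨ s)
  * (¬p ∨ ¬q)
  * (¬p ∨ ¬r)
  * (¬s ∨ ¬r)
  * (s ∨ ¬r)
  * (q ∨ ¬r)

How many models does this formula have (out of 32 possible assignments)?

Split on r, then p.
  r=T, p=T: a clause becomes empty — 0.
  r=T, p=F: a clause becomes empty — 0.
  r=F, p=T: remaining (q,s,t) ∈ {(F,F,F); (F,F,T); (F,T,F); (F,T,T)} — 4.
  r=F, p=F: remaining (q,s,t) ∈ {(F,T,F); (F,T,T); (T,T,F); (T,T,T)} — 4.
Total: 0 + 0 + 4 + 4 = 8.

8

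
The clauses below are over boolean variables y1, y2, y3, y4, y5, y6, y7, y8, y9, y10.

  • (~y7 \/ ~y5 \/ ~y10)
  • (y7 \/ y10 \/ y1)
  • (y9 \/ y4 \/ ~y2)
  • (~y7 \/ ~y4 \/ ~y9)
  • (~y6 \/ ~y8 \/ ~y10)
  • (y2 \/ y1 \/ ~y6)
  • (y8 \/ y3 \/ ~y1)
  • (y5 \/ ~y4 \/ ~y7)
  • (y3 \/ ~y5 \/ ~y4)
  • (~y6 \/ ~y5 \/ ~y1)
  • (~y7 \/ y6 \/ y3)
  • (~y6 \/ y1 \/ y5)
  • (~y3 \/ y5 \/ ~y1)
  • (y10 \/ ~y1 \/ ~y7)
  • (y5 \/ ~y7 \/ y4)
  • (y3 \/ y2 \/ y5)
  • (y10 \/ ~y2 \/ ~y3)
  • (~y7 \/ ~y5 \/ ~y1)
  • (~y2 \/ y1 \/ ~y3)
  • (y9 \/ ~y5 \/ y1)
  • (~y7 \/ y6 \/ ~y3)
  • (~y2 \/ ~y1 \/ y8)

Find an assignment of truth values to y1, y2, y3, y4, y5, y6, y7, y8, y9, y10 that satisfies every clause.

y1=True  y2=False  y3=False  y4=False  y5=True  y6=False  y7=False  y8=True  y9=False  y10=False

Check each clause:
  1. (~y10 \/ ~y7 \/ ~y5) — ~y7 is true.
  2. (y1 \/ y10 \/ y7) — y1 is true.
  3. (y9 \/ y4 \/ ~y2) — ~y2 is true.
  4. (~y4 \/ ~y7 \/ ~y9) — ~y7 is true.
  5. (~y8 \/ ~y10 \/ ~y6) — ~y6 is true.
  6. (~y6 \/ y1 \/ y2) — y1 is true.
  7. (y8 \/ ~y1 \/ y3) — y8 is true.
  8. (~y7 \/ ~y4 \/ y5) — ~y7 is true.
  9. (~y4 \/ ~y5 \/ y3) — ~y4 is true.
  10. (~y1 \/ ~y6 \/ ~y5) — ~y6 is true.
  11. (~y7 \/ y3 \/ y6) — ~y7 is true.
  12. (y1 \/ y5 \/ ~y6) — y1 is true.
  13. (~y3 \/ ~y1 \/ y5) — y5 is true.
  14. (~y7 \/ ~y1 \/ y10) — ~y7 is true.
  15. (~y7 \/ y5 \/ y4) — ~y7 is true.
  16. (y5 \/ y3 \/ y2) — y5 is true.
  17. (~y2 \/ y10 \/ ~y3) — ~y3 is true.
  18. (~y5 \/ ~y7 \/ ~y1) — ~y7 is true.
  19. (~y3 \/ y1 \/ ~y2) — y1 is true.
  20. (y1 \/ y9 \/ ~y5) — y1 is true.
  21. (~y7 \/ ~y3 \/ y6) — ~y7 is true.
  22. (~y2 \/ y8 \/ ~y1) — y8 is true.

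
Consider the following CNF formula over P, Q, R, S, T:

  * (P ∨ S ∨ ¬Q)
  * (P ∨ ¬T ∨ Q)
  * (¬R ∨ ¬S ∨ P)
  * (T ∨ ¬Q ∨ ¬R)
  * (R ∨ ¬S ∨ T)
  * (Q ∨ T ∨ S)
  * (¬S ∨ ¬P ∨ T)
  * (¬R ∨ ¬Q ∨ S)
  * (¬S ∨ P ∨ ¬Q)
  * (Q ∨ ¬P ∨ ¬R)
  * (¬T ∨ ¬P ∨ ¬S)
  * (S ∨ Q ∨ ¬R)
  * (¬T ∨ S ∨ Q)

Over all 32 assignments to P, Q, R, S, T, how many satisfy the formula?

2

The models are:
  P=1 Q=1 R=0 S=0 T=0
  P=1 Q=1 R=0 S=0 T=1
Count: 2.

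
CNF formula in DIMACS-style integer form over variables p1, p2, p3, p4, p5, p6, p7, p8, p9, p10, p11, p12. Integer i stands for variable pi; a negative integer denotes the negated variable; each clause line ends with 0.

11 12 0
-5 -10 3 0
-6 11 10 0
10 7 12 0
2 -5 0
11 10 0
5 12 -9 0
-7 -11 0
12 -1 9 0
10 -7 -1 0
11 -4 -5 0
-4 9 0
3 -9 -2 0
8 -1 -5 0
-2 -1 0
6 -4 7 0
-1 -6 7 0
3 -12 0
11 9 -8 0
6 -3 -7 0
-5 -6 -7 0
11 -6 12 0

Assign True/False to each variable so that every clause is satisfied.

p1 = False, p2 = True, p3 = True, p4 = False, p5 = False, p6 = True, p7 = False, p8 = True, p9 = True, p10 = False, p11 = True, p12 = True

Pure literal: p1 appears only negated; assign p1 = False.
Pure literal: p4 appears only negated; assign p4 = False.
Branch on p2: take p2 = True.
Branch on p3: take p3 = True.
Branch on p5: take p5 = False.
The remaining clauses are satisfied by p6 = True, p7 = False, p8 = True, p9 = True, p10 = False, p11 = True, p12 = True.
Every clause has at least one true literal under this assignment.
Check each clause:
  1. (p12 || p11) — p11 is true.
  2. (!p10 || !p5 || p3) — p3 is true.
  3. (!p6 || p11 || p10) — p11 is true.
  4. (p10 || p12 || p7) — p12 is true.
  5. (!p5 || p2) — p2 is true.
  6. (p11 || p10) — p11 is true.
  7. (p5 || p12 || !p9) — p12 is true.
  8. (!p11 || !p7) — !p7 is true.
  9. (p12 || p9 || !p1) — p9 is true.
  10. (!p7 || !p1 || p10) — !p7 is true.
  11. (p11 || !p4 || !p5) — p11 is true.
  12. (p9 || !p4) — p9 is true.
  13. (!p9 || p3 || !p2) — p3 is true.
  14. (p8 || !p1 || !p5) — p8 is true.
  15. (!p2 || !p1) — !p1 is true.
  16. (p7 || !p4 || p6) — !p4 is true.
  17. (!p6 || p7 || !p1) — !p1 is true.
  18. (!p12 || p3) — p3 is true.
  19. (!p8 || p11 || p9) — p9 is true.
  20. (!p3 || p6 || !p7) — !p7 is true.
  21. (!p6 || !p5 || !p7) — !p7 is true.
  22. (!p6 || p11 || p12) — p11 is true.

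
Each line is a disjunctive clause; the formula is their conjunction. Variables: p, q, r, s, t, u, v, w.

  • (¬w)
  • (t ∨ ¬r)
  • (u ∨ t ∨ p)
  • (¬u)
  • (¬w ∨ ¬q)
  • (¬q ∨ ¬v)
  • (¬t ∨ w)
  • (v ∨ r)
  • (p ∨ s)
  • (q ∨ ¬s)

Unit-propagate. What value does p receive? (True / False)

(¬w) is a unit clause: w = False.
Unit clause (¬u) sets u = False.
From (¬t ∨ w) and w = False: t = False.
(¬r ∨ t): since t = False, the clause reduces to (¬r). r = False.
(p ∨ t ∨ u): since t = False, u = False, the clause reduces to (p). p = True.

True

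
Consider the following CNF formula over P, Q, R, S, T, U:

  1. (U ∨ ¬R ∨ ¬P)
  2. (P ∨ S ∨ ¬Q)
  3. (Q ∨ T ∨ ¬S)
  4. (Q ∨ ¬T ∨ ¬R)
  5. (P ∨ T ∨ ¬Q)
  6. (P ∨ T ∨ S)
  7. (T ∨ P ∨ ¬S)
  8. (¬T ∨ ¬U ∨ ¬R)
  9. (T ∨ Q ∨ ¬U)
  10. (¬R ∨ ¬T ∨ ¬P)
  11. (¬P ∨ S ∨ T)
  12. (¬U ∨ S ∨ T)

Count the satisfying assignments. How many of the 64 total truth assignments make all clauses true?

18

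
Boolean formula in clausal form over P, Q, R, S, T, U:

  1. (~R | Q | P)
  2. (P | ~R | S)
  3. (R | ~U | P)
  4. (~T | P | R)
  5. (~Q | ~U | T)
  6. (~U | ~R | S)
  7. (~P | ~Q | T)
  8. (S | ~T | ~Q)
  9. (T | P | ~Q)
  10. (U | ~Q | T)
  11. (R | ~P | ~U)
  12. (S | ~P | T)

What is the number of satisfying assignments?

Split on P, then T.
  P=1, T=1: 8 of the 16 assignments to (Q,R,S,U) work.
  P=1, T=0: remaining (Q,R,S,U) ∈ {(0,0,1,0); (0,1,1,0); (0,1,1,1)} — 3.
  P=0, T=1: remaining (Q,R,S,U) ∈ {(1,1,1,0); (1,1,1,1)} — 2.
  P=0, T=0: remaining (Q,R,S,U) ∈ {(0,0,0,0); (0,0,1,0)} — 2.
Total: 8 + 3 + 2 + 2 = 15.

15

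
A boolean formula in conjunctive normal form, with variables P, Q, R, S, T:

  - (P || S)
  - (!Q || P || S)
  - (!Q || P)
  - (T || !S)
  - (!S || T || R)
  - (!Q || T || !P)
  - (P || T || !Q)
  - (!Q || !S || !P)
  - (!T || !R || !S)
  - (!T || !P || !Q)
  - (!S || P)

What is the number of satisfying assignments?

The models are:
  P=T Q=F R=F S=F T=F
  P=T Q=F R=F S=F T=T
  P=T Q=F R=F S=T T=T
  P=T Q=F R=T S=F T=F
  P=T Q=F R=T S=F T=T
That's 5 in total.

5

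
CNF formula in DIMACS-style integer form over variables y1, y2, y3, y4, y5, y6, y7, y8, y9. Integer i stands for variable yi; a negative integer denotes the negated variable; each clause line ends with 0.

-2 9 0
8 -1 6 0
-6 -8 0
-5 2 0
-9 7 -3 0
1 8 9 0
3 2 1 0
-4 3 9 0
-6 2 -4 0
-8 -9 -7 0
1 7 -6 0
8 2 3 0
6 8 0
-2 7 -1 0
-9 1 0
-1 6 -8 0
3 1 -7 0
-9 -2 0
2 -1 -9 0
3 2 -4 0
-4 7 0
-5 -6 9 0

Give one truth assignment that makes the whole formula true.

y4 occurs only negated in the remaining clauses — set y4 = False.
Pure literal: y5 appears only negated; assign y5 = False.
Branch on y1: take y1 = False.
  then y9 is forced to False.
  then y2 is forced to False.
  then y8 is forced to True.
  then y6 is forced to False.
  then y3 is forced to True.
y7 is now unconstrained; take y7 = True.
Check each clause:
  1. (y9 || !y2) — !y2 is true.
  2. (y6 || !y1 || y8) — y8 is true.
  3. (!y8 || !y6) — !y6 is true.
  4. (!y5 || y2) — !y5 is true.
  5. (!y3 || !y9 || y7) — y7 is true.
  6. (y1 || y9 || y8) — y8 is true.
  7. (y3 || y1 || y2) — y3 is true.
  8. (!y4 || y9 || y3) — y3 is true.
  9. (!y4 || !y6 || y2) — !y6 is true.
  10. (!y9 || !y8 || !y7) — !y9 is true.
  11. (y7 || !y6 || y1) — !y6 is true.
  12. (y8 || y2 || y3) — y8 is true.
  13. (y6 || y8) — y8 is true.
  14. (y7 || !y2 || !y1) — !y2 is true.
  15. (y1 || !y9) — !y9 is true.
  16. (!y8 || !y1 || y6) — !y1 is true.
  17. (y1 || !y7 || y3) — y3 is true.
  18. (!y9 || !y2) — !y2 is true.
  19. (!y1 || y2 || !y9) — !y1 is true.
  20. (y2 || !y4 || y3) — y3 is true.
  21. (!y4 || y7) — !y4 is true.
  22. (!y6 || !y5 || y9) — !y6 is true.

y1 = 0, y2 = 0, y3 = 1, y4 = 0, y5 = 0, y6 = 0, y7 = 1, y8 = 1, y9 = 0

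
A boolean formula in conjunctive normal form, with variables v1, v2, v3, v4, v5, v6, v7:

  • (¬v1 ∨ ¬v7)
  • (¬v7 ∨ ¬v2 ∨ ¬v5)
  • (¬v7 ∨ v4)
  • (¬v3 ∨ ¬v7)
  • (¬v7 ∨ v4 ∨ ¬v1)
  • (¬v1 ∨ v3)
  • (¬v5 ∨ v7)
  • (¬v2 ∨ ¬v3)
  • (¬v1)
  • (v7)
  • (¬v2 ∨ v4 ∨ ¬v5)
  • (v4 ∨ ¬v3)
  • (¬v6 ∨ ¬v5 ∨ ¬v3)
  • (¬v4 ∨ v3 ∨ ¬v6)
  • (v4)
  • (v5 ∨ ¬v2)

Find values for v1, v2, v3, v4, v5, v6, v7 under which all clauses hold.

Unit propagation: (¬v1) forces v1 = False.
Unit propagation: (v7) forces v7 = True.
The clause (v4) is unit: v4 must be True.
(¬v3) is a unit clause, so v3 = False.
Unit propagation: (¬v6) forces v6 = False.
Pure literal: v2 appears only negated; assign v2 = False.
v5 is now unconstrained; take v5 = True.
Check each clause:
  1. (¬v1 ∨ ¬v7) — ¬v1 is true.
  2. (¬v7 ∨ ¬v2 ∨ ¬v5) — ¬v2 is true.
  3. (¬v7 ∨ v4) — v4 is true.
  4. (¬v7 ∨ ¬v3) — ¬v3 is true.
  5. (¬v1 ∨ v4 ∨ ¬v7) — v4 is true.
  6. (¬v1 ∨ v3) — ¬v1 is true.
  7. (v7 ∨ ¬v5) — v7 is true.
  8. (¬v3 ∨ ¬v2) — ¬v3 is true.
  9. (¬v1) — ¬v1 is true.
  10. (v7) — v7 is true.
  11. (¬v2 ∨ v4 ∨ ¬v5) — v4 is true.
  12. (v4 ∨ ¬v3) — v4 is true.
  13. (¬v3 ∨ ¬v6 ∨ ¬v5) — ¬v6 is true.
  14. (¬v4 ∨ v3 ∨ ¬v6) — ¬v6 is true.
  15. (v4) — v4 is true.
  16. (v5 ∨ ¬v2) — v5 is true.

v1 = F, v2 = F, v3 = F, v4 = T, v5 = T, v6 = F, v7 = T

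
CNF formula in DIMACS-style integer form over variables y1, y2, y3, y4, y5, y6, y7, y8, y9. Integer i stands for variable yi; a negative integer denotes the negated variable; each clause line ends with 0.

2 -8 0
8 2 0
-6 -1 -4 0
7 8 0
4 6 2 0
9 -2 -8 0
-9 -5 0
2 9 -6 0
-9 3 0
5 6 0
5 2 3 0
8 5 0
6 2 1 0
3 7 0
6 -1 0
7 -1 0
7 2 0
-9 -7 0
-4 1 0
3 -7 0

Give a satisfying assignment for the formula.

Pure literal: y3 appears only positively; assign y3 = True.
Branch on y1: take y1 = False.
  then y4 is forced to False.
For the remaining variables, y2 = True, y5 = True, y6 = True, y7 = True, y8 = False, y9 = False works.

y1 = F, y2 = T, y3 = T, y4 = F, y5 = T, y6 = T, y7 = T, y8 = F, y9 = F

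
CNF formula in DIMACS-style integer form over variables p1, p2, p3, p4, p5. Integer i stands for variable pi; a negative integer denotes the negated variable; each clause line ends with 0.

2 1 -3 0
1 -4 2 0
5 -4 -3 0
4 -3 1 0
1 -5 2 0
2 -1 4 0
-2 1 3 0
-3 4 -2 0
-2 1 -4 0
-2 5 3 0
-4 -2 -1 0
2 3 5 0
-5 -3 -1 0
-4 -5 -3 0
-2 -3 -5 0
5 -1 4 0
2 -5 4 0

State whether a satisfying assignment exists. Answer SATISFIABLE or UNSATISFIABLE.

Set p1 = True and propagate.
The remaining clauses are satisfied by p2 = False, p3 = False, p4 = True, p5 = True.
Every clause has at least one true literal under this assignment.
So p1=T, p2=F, p3=F, p4=T, p5=T is a satisfying assignment.

SATISFIABLE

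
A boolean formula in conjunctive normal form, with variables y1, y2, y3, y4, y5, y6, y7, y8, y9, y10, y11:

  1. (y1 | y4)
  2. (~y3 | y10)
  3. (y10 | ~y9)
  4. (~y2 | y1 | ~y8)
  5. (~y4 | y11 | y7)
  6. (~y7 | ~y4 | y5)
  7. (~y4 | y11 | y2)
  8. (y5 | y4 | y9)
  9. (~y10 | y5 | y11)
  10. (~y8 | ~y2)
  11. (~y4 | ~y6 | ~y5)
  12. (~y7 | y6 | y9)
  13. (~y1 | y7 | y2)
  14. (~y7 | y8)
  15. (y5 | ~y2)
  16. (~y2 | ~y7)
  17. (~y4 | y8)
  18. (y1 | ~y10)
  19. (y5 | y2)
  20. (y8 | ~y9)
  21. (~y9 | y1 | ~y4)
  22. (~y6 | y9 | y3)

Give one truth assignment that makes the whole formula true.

Branch on y1: take y1 = True.
Set y2 = False and propagate.
  then y7 is forced to True.
  then y8 is forced to True.
  then y5 is forced to True.
Branch on y3: take y3 = True.
  then y10 is forced to True.
For the remaining variables, y4 = False, y6 = True, y9 = False, y11 = False works.

y1 = T, y2 = F, y3 = T, y4 = F, y5 = T, y6 = T, y7 = T, y8 = T, y9 = F, y10 = T, y11 = F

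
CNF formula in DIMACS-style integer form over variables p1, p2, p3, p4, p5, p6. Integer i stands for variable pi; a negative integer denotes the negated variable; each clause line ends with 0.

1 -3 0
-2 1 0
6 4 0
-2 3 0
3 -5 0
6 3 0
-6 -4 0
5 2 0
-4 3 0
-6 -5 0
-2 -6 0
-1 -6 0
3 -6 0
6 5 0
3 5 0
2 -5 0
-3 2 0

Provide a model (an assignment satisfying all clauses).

p1 = True  p2 = True  p3 = True  p4 = True  p5 = True  p6 = False

Try p1 = True.
  then p6 is forced to False.
  then p4 is forced to True.
  then p3 is forced to True.
  then p5 is forced to True.
  then p2 is forced to True.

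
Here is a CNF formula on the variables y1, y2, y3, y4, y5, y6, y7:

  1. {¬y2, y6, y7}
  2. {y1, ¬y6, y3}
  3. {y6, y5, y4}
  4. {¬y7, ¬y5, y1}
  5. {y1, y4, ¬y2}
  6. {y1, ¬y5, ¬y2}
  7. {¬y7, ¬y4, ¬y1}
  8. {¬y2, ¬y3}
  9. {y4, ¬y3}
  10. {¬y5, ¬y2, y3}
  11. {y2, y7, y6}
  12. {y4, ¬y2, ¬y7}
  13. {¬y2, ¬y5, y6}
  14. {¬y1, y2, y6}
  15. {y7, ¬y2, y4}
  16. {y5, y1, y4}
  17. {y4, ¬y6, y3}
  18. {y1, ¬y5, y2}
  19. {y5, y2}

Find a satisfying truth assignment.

Set y1 = False and propagate.
For the remaining variables, y2 = True, y3 = False, y4 = True, y5 = False, y6 = False, y7 = True works.
Check each clause:
  1. {¬y2, y7, y6} — y7 is true.
  2. {y3, y1, ¬y6} — ¬y6 is true.
  3. {y4, y6, y5} — y4 is true.
  4. {¬y5, ¬y7, y1} — ¬y5 is true.
  5. {y4, ¬y2, y1} — y4 is true.
  6. {y1, ¬y5, ¬y2} — ¬y5 is true.
  7. {¬y7, ¬y1, ¬y4} — ¬y1 is true.
  8. {¬y2, ¬y3} — ¬y3 is true.
  9. {y4, ¬y3} — y4 is true.
  10. {y3, ¬y2, ¬y5} — ¬y5 is true.
  11. {y7, y2, y6} — y2 is true.
  12. {y4, ¬y2, ¬y7} — y4 is true.
  13. {¬y5, ¬y2, y6} — ¬y5 is true.
  14. {y2, ¬y1, y6} — y2 is true.
  15. {y7, y4, ¬y2} — y4 is true.
  16. {y4, y1, y5} — y4 is true.
  17. {y3, ¬y6, y4} — ¬y6 is true.
  18. {y2, y1, ¬y5} — y2 is true.
  19. {y5, y2} — y2 is true.

y1=0, y2=1, y3=0, y4=1, y5=0, y6=0, y7=1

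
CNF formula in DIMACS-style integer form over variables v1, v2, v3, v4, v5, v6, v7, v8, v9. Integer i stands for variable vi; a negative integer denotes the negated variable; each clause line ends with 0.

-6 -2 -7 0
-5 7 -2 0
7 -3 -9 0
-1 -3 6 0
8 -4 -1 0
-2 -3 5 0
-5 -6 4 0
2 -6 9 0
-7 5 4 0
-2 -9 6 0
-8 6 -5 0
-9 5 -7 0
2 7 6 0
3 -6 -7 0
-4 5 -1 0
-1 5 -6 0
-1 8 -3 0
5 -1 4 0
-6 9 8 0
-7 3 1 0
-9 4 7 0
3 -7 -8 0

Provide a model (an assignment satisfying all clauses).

v1=False, v2=False, v3=True, v4=True, v5=False, v6=False, v7=True, v8=True, v9=False

Set v1 = False and propagate.
For the remaining variables, v2 = False, v3 = True, v4 = True, v5 = False, v6 = False, v7 = True, v8 = True, v9 = False works.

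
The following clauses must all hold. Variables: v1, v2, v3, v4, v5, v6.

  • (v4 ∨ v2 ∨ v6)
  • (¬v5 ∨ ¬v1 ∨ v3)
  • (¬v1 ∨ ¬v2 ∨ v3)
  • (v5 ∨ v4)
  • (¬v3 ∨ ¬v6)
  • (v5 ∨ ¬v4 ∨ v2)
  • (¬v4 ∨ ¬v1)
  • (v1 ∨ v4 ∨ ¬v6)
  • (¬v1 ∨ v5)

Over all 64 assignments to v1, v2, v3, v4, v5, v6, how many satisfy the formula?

12

Split on v1, then v4.
  v1=T, v4=T: a clause becomes empty — 0.
  v1=T, v4=F: remaining (v2,v3,v5,v6) ∈ {(T,T,T,F)} — 1.
  v1=F, v4=T: 9 of the 16 assignments to (v2,v3,v5,v6) work.
  v1=F, v4=F: remaining (v2,v3,v5,v6) ∈ {(T,F,T,F); (T,T,T,F)} — 2.
Total: 0 + 1 + 9 + 2 = 12.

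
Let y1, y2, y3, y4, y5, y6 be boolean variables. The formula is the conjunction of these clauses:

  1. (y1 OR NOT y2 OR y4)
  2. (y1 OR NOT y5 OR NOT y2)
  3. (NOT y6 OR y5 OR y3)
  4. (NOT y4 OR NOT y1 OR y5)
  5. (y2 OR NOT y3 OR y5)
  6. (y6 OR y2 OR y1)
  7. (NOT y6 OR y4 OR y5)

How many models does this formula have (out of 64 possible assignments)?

26

Case analysis on y5 and y1:
  y5=T, y1=T: y2, y3, y4, y6 free → 2^4 = 16.
  y5=T, y1=F: remaining (y2,y3,y4,y6) ∈ {(F,F,F,T); (F,F,T,T); (F,T,F,T); (F,T,T,T)} — 4.
  y5=F, y1=T: remaining (y2,y3,y4,y6) ∈ {(F,F,F,F); (T,F,F,F); (T,T,F,F)} — 3.
  y5=F, y1=F: remaining (y2,y3,y4,y6) ∈ {(T,F,T,F); (T,T,T,F); (T,T,T,T)} — 3.
Total: 16 + 4 + 3 + 3 = 26.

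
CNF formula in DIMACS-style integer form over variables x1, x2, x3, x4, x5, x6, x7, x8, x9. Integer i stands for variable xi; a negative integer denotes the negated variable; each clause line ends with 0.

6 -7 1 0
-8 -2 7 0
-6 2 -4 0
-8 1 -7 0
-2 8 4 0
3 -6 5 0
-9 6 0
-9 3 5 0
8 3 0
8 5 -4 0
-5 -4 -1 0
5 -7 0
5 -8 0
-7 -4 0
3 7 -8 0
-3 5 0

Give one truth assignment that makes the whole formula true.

x1=T, x2=F, x3=F, x4=F, x5=T, x6=F, x7=T, x8=T, x9=F

Check each clause:
  1. (x6 \/ ~x7 \/ x1) — x1 is true.
  2. (~x2 \/ ~x8 \/ x7) — ~x2 is true.
  3. (~x4 \/ x2 \/ ~x6) — ~x6 is true.
  4. (~x8 \/ ~x7 \/ x1) — x1 is true.
  5. (x4 \/ x8 \/ ~x2) — x8 is true.
  6. (x5 \/ x3 \/ ~x6) — ~x6 is true.
  7. (x6 \/ ~x9) — ~x9 is true.
  8. (x5 \/ x3 \/ ~x9) — x5 is true.
  9. (x8 \/ x3) — x8 is true.
  10. (x8 \/ x5 \/ ~x4) — x8 is true.
  11. (~x5 \/ ~x4 \/ ~x1) — ~x4 is true.
  12. (~x7 \/ x5) — x5 is true.
  13. (~x8 \/ x5) — x5 is true.
  14. (~x4 \/ ~x7) — ~x4 is true.
  15. (~x8 \/ x7 \/ x3) — x7 is true.
  16. (x5 \/ ~x3) — ~x3 is true.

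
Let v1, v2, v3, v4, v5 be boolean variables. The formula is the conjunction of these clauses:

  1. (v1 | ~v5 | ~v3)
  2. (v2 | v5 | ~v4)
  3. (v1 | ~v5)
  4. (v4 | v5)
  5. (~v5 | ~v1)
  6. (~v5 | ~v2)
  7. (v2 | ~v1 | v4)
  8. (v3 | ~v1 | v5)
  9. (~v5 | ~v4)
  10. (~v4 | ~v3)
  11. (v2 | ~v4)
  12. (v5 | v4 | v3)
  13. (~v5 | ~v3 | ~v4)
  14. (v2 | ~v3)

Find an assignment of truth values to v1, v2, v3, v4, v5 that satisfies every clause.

Branch on v1: take v1 = False.
  then v5 is forced to False.
  then v4 is forced to True.
  then v2 is forced to True.
  then v3 is forced to False.
Every clause has at least one true literal under this assignment.
Check each clause:
  1. (v1 | ~v3 | ~v5) — ~v5 is true.
  2. (~v4 | v5 | v2) — v2 is true.
  3. (~v5 | v1) — ~v5 is true.
  4. (v5 | v4) — v4 is true.
  5. (~v5 | ~v1) — ~v5 is true.
  6. (~v5 | ~v2) — ~v5 is true.
  7. (v2 | ~v1 | v4) — v2 is true.
  8. (~v1 | v5 | v3) — ~v1 is true.
  9. (~v5 | ~v4) — ~v5 is true.
  10. (~v4 | ~v3) — ~v3 is true.
  11. (~v4 | v2) — v2 is true.
  12. (v3 | v5 | v4) — v4 is true.
  13. (~v5 | ~v4 | ~v3) — ~v5 is true.
  14. (~v3 | v2) — v2 is true.

v1=F, v2=T, v3=F, v4=T, v5=F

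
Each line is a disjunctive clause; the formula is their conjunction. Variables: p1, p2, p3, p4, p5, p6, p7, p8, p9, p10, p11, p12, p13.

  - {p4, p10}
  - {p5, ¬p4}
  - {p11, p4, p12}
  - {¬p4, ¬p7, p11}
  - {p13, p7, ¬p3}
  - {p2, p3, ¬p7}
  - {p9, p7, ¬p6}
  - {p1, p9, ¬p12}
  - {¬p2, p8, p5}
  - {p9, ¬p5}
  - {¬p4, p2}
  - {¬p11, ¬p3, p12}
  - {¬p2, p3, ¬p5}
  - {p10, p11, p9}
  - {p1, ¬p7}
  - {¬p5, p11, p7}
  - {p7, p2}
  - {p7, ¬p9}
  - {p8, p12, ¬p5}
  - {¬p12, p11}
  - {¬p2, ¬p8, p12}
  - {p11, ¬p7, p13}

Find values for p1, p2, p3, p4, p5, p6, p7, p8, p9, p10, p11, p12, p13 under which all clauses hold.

Pure literal: p1 appears only positively; assign p1 = True.
Try p2 = True.
The remaining clauses are satisfied by p3 = True, p4 = True, p5 = True, p6 = True, p7 = True, p8 = True, p9 = True, p10 = False, p11 = True, p12 = True, p13 = False.
Check each clause:
  1. {p4, p10} — p4 is true.
  2. {¬p4, p5} — p5 is true.
  3. {p4, p11, p12} — p11 is true.
  4. {¬p4, ¬p7, p11} — p11 is true.
  5. {p13, p7, ¬p3} — p7 is true.
  6. {p3, p2, ¬p7} — p2 is true.
  7. {p7, p9, ¬p6} — p9 is true.
  8. {p9, p1, ¬p12} — p1 is true.
  9. {¬p2, p5, p8} — p8 is true.
  10. {¬p5, p9} — p9 is true.
  11. {¬p4, p2} — p2 is true.
  12. {¬p11, p12, ¬p3} — p12 is true.
  13. {¬p5, ¬p2, p3} — p3 is true.
  14. {p10, p9, p11} — p9 is true.
  15. {¬p7, p1} — p1 is true.
  16. {p11, ¬p5, p7} — p11 is true.
  17. {p2, p7} — p2 is true.
  18. {¬p9, p7} — p7 is true.
  19. {¬p5, p12, p8} — p8 is true.
  20. {¬p12, p11} — p11 is true.
  21. {¬p8, p12, ¬p2} — p12 is true.
  22. {¬p7, p13, p11} — p11 is true.

p1=True  p2=True  p3=True  p4=True  p5=True  p6=True  p7=True  p8=True  p9=True  p10=False  p11=True  p12=True  p13=False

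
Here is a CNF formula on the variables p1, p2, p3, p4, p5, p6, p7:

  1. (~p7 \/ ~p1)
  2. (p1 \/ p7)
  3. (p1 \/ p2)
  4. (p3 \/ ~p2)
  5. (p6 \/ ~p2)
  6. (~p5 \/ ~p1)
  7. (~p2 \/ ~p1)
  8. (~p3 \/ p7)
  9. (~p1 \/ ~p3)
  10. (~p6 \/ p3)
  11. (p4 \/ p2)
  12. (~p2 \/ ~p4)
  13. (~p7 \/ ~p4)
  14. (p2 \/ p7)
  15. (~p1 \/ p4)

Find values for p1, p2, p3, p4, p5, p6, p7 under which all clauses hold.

p1 = False  p2 = True  p3 = True  p4 = False  p5 = True  p6 = True  p7 = True

Try p1 = False.
  then p7 is forced to True.
  then p2 is forced to True.
  then p3 is forced to True.
  then p6 is forced to True.
  then p4 is forced to False.
p5 is now unconstrained; take p5 = True.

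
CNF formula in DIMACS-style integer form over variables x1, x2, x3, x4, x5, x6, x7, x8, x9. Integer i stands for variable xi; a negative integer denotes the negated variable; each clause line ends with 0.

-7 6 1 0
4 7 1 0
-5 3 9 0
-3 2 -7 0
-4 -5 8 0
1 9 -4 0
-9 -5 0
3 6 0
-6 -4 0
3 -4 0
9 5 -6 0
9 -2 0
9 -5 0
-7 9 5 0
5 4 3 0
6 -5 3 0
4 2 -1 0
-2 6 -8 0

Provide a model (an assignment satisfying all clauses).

x1 = F, x2 = T, x3 = T, x4 = F, x5 = F, x6 = T, x7 = T, x8 = T, x9 = T

Check each clause:
  1. {x1, ¬x7, x6} — x6 is true.
  2. {x7, x4, x1} — x7 is true.
  3. {x3, x9, ¬x5} — x3 is true.
  4. {¬x7, x2, ¬x3} — x2 is true.
  5. {¬x5, x8, ¬x4} — x8 is true.
  6. {x9, ¬x4, x1} — ¬x4 is true.
  7. {¬x5, ¬x9} — ¬x5 is true.
  8. {x3, x6} — x3 is true.
  9. {¬x4, ¬x6} — ¬x4 is true.
  10. {¬x4, x3} — x3 is true.
  11. {x5, ¬x6, x9} — x9 is true.
  12. {x9, ¬x2} — x9 is true.
  13. {¬x5, x9} — x9 is true.
  14. {x5, ¬x7, x9} — x9 is true.
  15. {x3, x4, x5} — x3 is true.
  16. {x6, ¬x5, x3} — x3 is true.
  17. {x4, ¬x1, x2} — x2 is true.
  18. {¬x8, x6, ¬x2} — x6 is true.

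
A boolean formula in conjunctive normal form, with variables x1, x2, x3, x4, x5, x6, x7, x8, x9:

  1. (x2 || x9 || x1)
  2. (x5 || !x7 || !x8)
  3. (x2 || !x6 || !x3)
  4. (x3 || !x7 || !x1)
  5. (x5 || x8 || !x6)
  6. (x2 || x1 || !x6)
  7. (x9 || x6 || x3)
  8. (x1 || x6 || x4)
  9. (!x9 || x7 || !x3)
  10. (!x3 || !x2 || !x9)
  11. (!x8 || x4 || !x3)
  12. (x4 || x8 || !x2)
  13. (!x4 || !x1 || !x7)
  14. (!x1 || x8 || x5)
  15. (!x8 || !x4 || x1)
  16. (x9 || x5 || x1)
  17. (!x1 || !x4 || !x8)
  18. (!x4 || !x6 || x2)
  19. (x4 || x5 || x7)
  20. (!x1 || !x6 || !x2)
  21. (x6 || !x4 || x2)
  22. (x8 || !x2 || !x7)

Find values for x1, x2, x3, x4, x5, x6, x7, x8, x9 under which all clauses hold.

x1=T, x2=T, x3=T, x4=T, x5=T, x6=F, x7=F, x8=F, x9=F

x5 occurs only positively in the remaining clauses — set x5 = True.
Set x1 = True and propagate.
The remaining clauses are satisfied by x2 = True, x3 = True, x4 = True, x6 = False, x7 = False, x8 = False, x9 = False.
Check each clause:
  1. (x9 || x2 || x1) — x1 is true.
  2. (x5 || !x8 || !x7) — !x8 is true.
  3. (!x6 || !x3 || x2) — !x6 is true.
  4. (!x1 || !x7 || x3) — !x7 is true.
  5. (x5 || !x6 || x8) — !x6 is true.
  6. (x1 || !x6 || x2) — x1 is true.
  7. (x3 || x6 || x9) — x3 is true.
  8. (x6 || x1 || x4) — x1 is true.
  9. (!x3 || x7 || !x9) — !x9 is true.
  10. (!x3 || !x2 || !x9) — !x9 is true.
  11. (x4 || !x3 || !x8) — !x8 is true.
  12. (x8 || x4 || !x2) — x4 is true.
  13. (!x7 || !x4 || !x1) — !x7 is true.
  14. (!x1 || x5 || x8) — x5 is true.
  15. (!x4 || !x8 || x1) — !x8 is true.
  16. (x5 || x1 || x9) — x1 is true.
  17. (!x4 || !x1 || !x8) — !x8 is true.
  18. (x2 || !x6 || !x4) — x2 is true.
  19. (x4 || x5 || x7) — x4 is true.
  20. (!x1 || !x2 || !x6) — !x6 is true.
  21. (x2 || !x4 || x6) — x2 is true.
  22. (!x2 || !x7 || x8) — !x7 is true.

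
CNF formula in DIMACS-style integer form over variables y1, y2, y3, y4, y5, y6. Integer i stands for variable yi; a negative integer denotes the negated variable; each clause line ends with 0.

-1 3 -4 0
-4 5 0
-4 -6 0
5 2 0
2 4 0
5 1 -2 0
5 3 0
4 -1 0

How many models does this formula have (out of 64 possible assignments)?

10

Case analysis on y4 and y5:
  y4=T, y5=T: y2 free; 3 ways for (y1,y3,y6) × 2^1 = 6.
  y4=T, y5=F: a clause becomes empty — 0.
  y4=F, y5=T: remaining (y1,y2,y3,y6) ∈ {(F,T,F,F); (F,T,F,T); (F,T,T,F); (F,T,T,T)} — 4.
  y4=F, y5=F: a clause becomes empty — 0.
Total: 6 + 0 + 4 + 0 = 10.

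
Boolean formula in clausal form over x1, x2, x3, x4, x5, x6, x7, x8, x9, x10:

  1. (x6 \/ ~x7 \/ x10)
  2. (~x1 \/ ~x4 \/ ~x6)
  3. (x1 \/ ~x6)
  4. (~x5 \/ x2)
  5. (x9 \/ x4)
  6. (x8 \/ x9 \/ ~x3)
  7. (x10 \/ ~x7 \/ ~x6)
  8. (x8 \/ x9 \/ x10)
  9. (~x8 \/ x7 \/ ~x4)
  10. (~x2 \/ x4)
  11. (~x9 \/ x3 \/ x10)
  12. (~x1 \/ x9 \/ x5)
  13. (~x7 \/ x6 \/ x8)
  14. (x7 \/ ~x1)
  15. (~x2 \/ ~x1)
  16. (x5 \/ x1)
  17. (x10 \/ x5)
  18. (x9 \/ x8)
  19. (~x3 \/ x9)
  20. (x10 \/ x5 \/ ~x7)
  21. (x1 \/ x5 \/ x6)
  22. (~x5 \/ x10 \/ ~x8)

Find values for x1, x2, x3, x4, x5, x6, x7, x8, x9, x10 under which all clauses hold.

x1=0, x2=1, x3=0, x4=1, x5=1, x6=0, x7=1, x8=1, x9=0, x10=1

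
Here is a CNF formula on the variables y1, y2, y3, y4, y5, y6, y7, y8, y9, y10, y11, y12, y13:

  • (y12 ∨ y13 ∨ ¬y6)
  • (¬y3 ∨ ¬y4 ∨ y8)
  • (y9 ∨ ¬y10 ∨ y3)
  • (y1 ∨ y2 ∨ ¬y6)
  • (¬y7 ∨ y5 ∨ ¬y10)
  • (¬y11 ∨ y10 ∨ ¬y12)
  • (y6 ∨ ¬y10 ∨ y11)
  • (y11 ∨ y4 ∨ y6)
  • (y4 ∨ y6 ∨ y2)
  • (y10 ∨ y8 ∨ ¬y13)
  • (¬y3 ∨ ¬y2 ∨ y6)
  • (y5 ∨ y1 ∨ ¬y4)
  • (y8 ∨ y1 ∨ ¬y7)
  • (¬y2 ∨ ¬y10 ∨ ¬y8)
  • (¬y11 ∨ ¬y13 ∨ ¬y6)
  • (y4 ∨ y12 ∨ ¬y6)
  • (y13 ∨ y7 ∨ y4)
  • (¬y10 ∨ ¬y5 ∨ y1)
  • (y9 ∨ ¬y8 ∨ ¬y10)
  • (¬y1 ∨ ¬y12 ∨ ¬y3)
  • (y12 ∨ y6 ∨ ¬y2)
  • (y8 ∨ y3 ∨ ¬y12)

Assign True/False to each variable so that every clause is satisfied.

y1=T  y2=F  y3=F  y4=T  y5=T  y6=T  y7=F  y8=F  y9=T  y10=T  y11=F  y12=F  y13=T

y9 occurs only positively in the remaining clauses — set y9 = True.
Set y1 = True and propagate.
Set y2 = False and propagate.
For the remaining variables, y3 = False, y4 = True, y5 = True, y6 = True, y7 = False, y8 = False, y10 = True, y11 = False, y12 = False, y13 = True works.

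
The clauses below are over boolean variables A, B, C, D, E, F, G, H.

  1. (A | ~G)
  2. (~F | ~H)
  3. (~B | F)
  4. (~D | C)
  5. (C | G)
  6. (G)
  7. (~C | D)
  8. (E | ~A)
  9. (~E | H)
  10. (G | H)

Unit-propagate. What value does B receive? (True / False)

(G) stands alone — G = True.
In (~G | A), ~G is now false; A must hold, so A = True.
(E | ~A): since A = True, the clause reduces to (E). E = True.
(~E | H) with E = True leaves only H, so H = True.
From (~H | ~F) and H = True: F = False.
(F | ~B): since F = False, the clause reduces to (~B). B = False.

False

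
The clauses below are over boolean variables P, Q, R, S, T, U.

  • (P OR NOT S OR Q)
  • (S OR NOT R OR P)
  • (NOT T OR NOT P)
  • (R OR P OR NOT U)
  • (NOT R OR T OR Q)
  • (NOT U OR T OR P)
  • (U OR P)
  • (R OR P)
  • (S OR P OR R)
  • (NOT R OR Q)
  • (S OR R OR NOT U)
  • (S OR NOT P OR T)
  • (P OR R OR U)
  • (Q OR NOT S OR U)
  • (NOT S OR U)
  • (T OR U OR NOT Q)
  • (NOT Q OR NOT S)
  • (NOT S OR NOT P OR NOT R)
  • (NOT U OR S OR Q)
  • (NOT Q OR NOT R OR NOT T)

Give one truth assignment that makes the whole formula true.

P=T, Q=F, R=F, S=T, T=F, U=T

Branch on P: take P = True.
  then T is forced to False.
  then S is forced to True.
  then U is forced to True.
  then Q is forced to False.
  then R is forced to False.
Every clause has at least one true literal under this assignment.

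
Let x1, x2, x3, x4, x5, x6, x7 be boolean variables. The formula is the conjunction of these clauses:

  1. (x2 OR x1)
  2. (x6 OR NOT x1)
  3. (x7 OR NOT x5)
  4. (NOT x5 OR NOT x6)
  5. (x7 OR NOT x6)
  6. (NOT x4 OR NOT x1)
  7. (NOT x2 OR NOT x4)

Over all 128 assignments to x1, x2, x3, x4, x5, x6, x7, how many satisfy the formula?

Split on x1, then x6.
  x1=1, x6=1: remaining (x2,x3,x4,x5,x7) ∈ {(0,0,0,0,1); (0,1,0,0,1); (1,0,0,0,1); (1,1,0,0,1)} — 4.
  x1=1, x6=0: a clause becomes empty — 0.
  x1=0, x6=1: remaining (x2,x3,x4,x5,x7) ∈ {(1,0,0,0,1); (1,1,0,0,1)} — 2.
  x1=0, x6=0: x3 free; 3 ways for (x2,x4,x5,x7) × 2^1 = 6.
Total: 4 + 0 + 2 + 6 = 12.

12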